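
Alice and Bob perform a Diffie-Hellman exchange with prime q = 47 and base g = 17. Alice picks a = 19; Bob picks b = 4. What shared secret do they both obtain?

3

Bob sends B = g^b mod q = 17^4 mod 47.
17^1 ≡ 17 (mod 47)
17^2 = (17^1)^2 ≡ 17^2 = 289 ≡ 7 (mod 47)
17^4 = (17^2)^2 ≡ 7^2 = 49 ≡ 2 (mod 47)
So B = 2. Alice then computes K = B^a mod q = 2^19 mod 47.
2^1 ≡ 2 (mod 47)
2^2 = (2^1)^2 ≡ 2^2 = 4 ≡ 4 (mod 47)
2^4 = (2^2)^2 ≡ 4^2 = 16 ≡ 16 (mod 47)
2^8 = (2^4)^2 ≡ 16^2 = 256 ≡ 21 (mod 47)
2^16 = (2^8)^2 ≡ 21^2 = 441 ≡ 18 (mod 47)
2^19 = 2^16 · 2^2 · 2^1 ≡ 18 · 4 · 2 ≡ 3 (mod 47).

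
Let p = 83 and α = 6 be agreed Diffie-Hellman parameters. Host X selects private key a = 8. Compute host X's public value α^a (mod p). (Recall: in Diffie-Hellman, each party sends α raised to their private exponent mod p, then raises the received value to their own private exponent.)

Public value = 6^8 (mod 83).
6^1 ≡ 6 (mod 83)
6^2 = (6^1)^2 ≡ 6^2 = 36 ≡ 36 (mod 83)
6^4 = (6^2)^2 ≡ 36^2 = 1296 ≡ 51 (mod 83)
6^8 = (6^4)^2 ≡ 51^2 = 2601 ≡ 28 (mod 83)

28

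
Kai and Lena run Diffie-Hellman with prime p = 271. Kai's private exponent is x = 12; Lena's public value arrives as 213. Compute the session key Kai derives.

31

Shared key K = 213^12 mod 271.
213^1 ≡ 213 (mod 271)
213^2 = (213^1)^2 ≡ 213^2 = 45369 ≡ 112 (mod 271)
213^4 = (213^2)^2 ≡ 112^2 = 12544 ≡ 78 (mod 271)
213^8 = (213^4)^2 ≡ 78^2 = 6084 ≡ 122 (mod 271)
213^12 = 213^8 · 213^4 ≡ 122 · 78 ≡ 31 (mod 271).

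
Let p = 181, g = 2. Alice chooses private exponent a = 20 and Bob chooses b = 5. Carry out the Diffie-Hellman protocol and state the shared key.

Alice sends A = g^a mod p = 2^20 mod 181.
2^1 ≡ 2 (mod 181)
2^2 = (2^1)^2 ≡ 2^2 = 4 ≡ 4 (mod 181)
2^4 = (2^2)^2 ≡ 4^2 = 16 ≡ 16 (mod 181)
2^8 = (2^4)^2 ≡ 16^2 = 256 ≡ 75 (mod 181)
2^16 = (2^8)^2 ≡ 75^2 = 5625 ≡ 14 (mod 181)
2^20 = 2^16 · 2^4 ≡ 14 · 16 ≡ 43 (mod 181).
So A = 43. Bob then computes K = A^b mod p = 43^5 mod 181.
43^1 ≡ 43 (mod 181)
43^2 = (43^1)^2 ≡ 43^2 = 1849 ≡ 39 (mod 181)
43^4 = (43^2)^2 ≡ 39^2 = 1521 ≡ 73 (mod 181)
43^5 = 43^4 · 43^1 ≡ 73 · 43 ≡ 62 (mod 181).

62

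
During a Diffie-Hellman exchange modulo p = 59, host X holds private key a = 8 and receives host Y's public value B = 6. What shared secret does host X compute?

4

Shared key K = 6^8 mod 59.
6^1 ≡ 6 (mod 59)
6^2 = (6^1)^2 ≡ 6^2 = 36 ≡ 36 (mod 59)
6^4 = (6^2)^2 ≡ 36^2 = 1296 ≡ 57 (mod 59)
6^8 = (6^4)^2 ≡ 57^2 = 3249 ≡ 4 (mod 59)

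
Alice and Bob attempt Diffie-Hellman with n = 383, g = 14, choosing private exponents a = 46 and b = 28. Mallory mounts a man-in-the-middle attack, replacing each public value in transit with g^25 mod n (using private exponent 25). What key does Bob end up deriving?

Bob receives Mallory's public value M = 14^25 mod 383 instead of the honest one.
14^1 ≡ 14 (mod 383)
14^2 = (14^1)^2 ≡ 14^2 = 196 ≡ 196 (mod 383)
14^4 = (14^2)^2 ≡ 196^2 = 38416 ≡ 116 (mod 383)
14^8 = (14^4)^2 ≡ 116^2 = 13456 ≡ 51 (mod 383)
14^16 = (14^8)^2 ≡ 51^2 = 2601 ≡ 303 (mod 383)
14^25 = 14^16 · 14^8 · 14^1 ≡ 303 · 51 · 14 ≡ 330 (mod 383).
So M = 330. Bob computes K = M^28 mod 383.
330^1 ≡ 330 (mod 383)
330^2 = (330^1)^2 ≡ 330^2 = 108900 ≡ 128 (mod 383)
330^4 = (330^2)^2 ≡ 128^2 = 16384 ≡ 298 (mod 383)
330^8 = (330^4)^2 ≡ 298^2 = 88804 ≡ 331 (mod 383)
330^16 = (330^8)^2 ≡ 331^2 = 109561 ≡ 23 (mod 383)
330^28 = 330^16 · 330^8 · 330^4 ≡ 23 · 331 · 298 ≡ 165 (mod 383).

165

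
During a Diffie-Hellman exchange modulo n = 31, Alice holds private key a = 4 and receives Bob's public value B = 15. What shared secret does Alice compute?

Shared key K = 15^4 mod 31.
15^1 ≡ 15 (mod 31)
15^2 = (15^1)^2 ≡ 15^2 = 225 ≡ 8 (mod 31)
15^4 = (15^2)^2 ≡ 8^2 = 64 ≡ 2 (mod 31)

2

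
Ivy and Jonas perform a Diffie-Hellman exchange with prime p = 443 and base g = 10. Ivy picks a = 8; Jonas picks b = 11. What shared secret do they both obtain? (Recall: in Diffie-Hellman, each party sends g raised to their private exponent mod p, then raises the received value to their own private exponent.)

182

Ivy sends A = g^a mod p = 10^8 mod 443.
10^1 ≡ 10 (mod 443)
10^2 = (10^1)^2 ≡ 10^2 = 100 ≡ 100 (mod 443)
10^4 = (10^2)^2 ≡ 100^2 = 10000 ≡ 254 (mod 443)
10^8 = (10^4)^2 ≡ 254^2 = 64516 ≡ 281 (mod 443)
So A = 281. Jonas then computes K = A^b mod p = 281^11 mod 443.
281^1 ≡ 281 (mod 443)
281^2 = (281^1)^2 ≡ 281^2 = 78961 ≡ 107 (mod 443)
281^4 = (281^2)^2 ≡ 107^2 = 11449 ≡ 374 (mod 443)
281^8 = (281^4)^2 ≡ 374^2 = 139876 ≡ 331 (mod 443)
281^11 = 281^8 · 281^2 · 281^1 ≡ 331 · 107 · 281 ≡ 182 (mod 443).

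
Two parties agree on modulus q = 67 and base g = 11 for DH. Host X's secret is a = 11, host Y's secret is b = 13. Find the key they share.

Host X sends A = g^a mod q = 11^11 mod 67.
11^1 ≡ 11 (mod 67)
11^2 = (11^1)^2 ≡ 11^2 = 121 ≡ 54 (mod 67)
11^4 = (11^2)^2 ≡ 54^2 = 2916 ≡ 35 (mod 67)
11^8 = (11^4)^2 ≡ 35^2 = 1225 ≡ 19 (mod 67)
11^11 = 11^8 · 11^2 · 11^1 ≡ 19 · 54 · 11 ≡ 30 (mod 67).
So A = 30. Host Y then computes K = A^b mod q = 30^13 mod 67.
30^1 ≡ 30 (mod 67)
30^2 = (30^1)^2 ≡ 30^2 = 900 ≡ 29 (mod 67)
30^4 = (30^2)^2 ≡ 29^2 = 841 ≡ 37 (mod 67)
30^8 = (30^4)^2 ≡ 37^2 = 1369 ≡ 29 (mod 67)
30^13 = 30^8 · 30^4 · 30^1 ≡ 29 · 37 · 30 ≡ 30 (mod 67).

30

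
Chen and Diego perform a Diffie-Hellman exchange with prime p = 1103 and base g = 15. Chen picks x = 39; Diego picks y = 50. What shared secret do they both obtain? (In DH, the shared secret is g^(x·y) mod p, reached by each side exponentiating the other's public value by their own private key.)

465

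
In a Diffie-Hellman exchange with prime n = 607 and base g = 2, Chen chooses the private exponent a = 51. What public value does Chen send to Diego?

342

Public value = 2^51 (mod 607).
2^1 ≡ 2 (mod 607)
2^2 = (2^1)^2 ≡ 2^2 = 4 ≡ 4 (mod 607)
2^4 = (2^2)^2 ≡ 4^2 = 16 ≡ 16 (mod 607)
2^8 = (2^4)^2 ≡ 16^2 = 256 ≡ 256 (mod 607)
2^16 = (2^8)^2 ≡ 256^2 = 65536 ≡ 587 (mod 607)
2^32 = (2^16)^2 ≡ 587^2 = 344569 ≡ 400 (mod 607)
2^51 = 2^32 · 2^16 · 2^2 · 2^1 ≡ 400 · 587 · 4 · 2 ≡ 342 (mod 607).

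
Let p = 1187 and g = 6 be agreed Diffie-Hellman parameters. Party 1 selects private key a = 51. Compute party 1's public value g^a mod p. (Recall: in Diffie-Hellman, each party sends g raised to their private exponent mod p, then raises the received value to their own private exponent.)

425

Public value = 6^51 mod 1187.
6^1 ≡ 6 (mod 1187)
6^2 = (6^1)^2 ≡ 6^2 = 36 ≡ 36 (mod 1187)
6^4 = (6^2)^2 ≡ 36^2 = 1296 ≡ 109 (mod 1187)
6^8 = (6^4)^2 ≡ 109^2 = 11881 ≡ 11 (mod 1187)
6^16 = (6^8)^2 ≡ 11^2 = 121 ≡ 121 (mod 1187)
6^32 = (6^16)^2 ≡ 121^2 = 14641 ≡ 397 (mod 1187)
6^51 = 6^32 · 6^16 · 6^2 · 6^1 ≡ 397 · 121 · 36 · 6 ≡ 425 (mod 1187).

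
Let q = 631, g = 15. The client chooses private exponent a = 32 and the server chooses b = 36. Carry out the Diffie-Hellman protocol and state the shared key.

The server sends B = g^b mod q = 15^36 mod 631.
15^1 ≡ 15 (mod 631)
15^2 = (15^1)^2 ≡ 15^2 = 225 ≡ 225 (mod 631)
15^4 = (15^2)^2 ≡ 225^2 = 50625 ≡ 145 (mod 631)
15^8 = (15^4)^2 ≡ 145^2 = 21025 ≡ 202 (mod 631)
15^16 = (15^8)^2 ≡ 202^2 = 40804 ≡ 420 (mod 631)
15^32 = (15^16)^2 ≡ 420^2 = 176400 ≡ 351 (mod 631)
15^36 = 15^32 · 15^4 ≡ 351 · 145 ≡ 415 (mod 631).
So B = 415. The client then computes K = B^a mod q = 415^32 mod 631.
415^1 ≡ 415 (mod 631)
415^2 = (415^1)^2 ≡ 415^2 = 172225 ≡ 593 (mod 631)
415^4 = (415^2)^2 ≡ 593^2 = 351649 ≡ 182 (mod 631)
415^8 = (415^4)^2 ≡ 182^2 = 33124 ≡ 312 (mod 631)
415^16 = (415^8)^2 ≡ 312^2 = 97344 ≡ 170 (mod 631)
415^32 = (415^16)^2 ≡ 170^2 = 28900 ≡ 505 (mod 631)

505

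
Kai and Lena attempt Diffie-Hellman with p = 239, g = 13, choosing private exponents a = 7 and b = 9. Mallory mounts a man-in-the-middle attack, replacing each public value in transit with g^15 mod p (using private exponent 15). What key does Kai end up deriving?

Kai receives Mallory's public value M = 13^15 mod 239 instead of the honest one.
13^1 ≡ 13 (mod 239)
13^2 = (13^1)^2 ≡ 13^2 = 169 ≡ 169 (mod 239)
13^4 = (13^2)^2 ≡ 169^2 = 28561 ≡ 120 (mod 239)
13^8 = (13^4)^2 ≡ 120^2 = 14400 ≡ 60 (mod 239)
13^15 = 13^8 · 13^4 · 13^2 · 13^1 ≡ 60 · 120 · 169 · 13 ≡ 185 (mod 239).
So M = 185. Kai computes K = M^7 mod 239.
185^1 ≡ 185 (mod 239)
185^2 = (185^1)^2 ≡ 185^2 = 34225 ≡ 48 (mod 239)
185^4 = (185^2)^2 ≡ 48^2 = 2304 ≡ 153 (mod 239)
185^7 = 185^4 · 185^2 · 185^1 ≡ 153 · 48 · 185 ≡ 164 (mod 239).

164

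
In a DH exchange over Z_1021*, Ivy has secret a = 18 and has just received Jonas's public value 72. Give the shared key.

Shared key K = 72^18 mod 1021.
72^1 ≡ 72 (mod 1021)
72^2 = (72^1)^2 ≡ 72^2 = 5184 ≡ 79 (mod 1021)
72^4 = (72^2)^2 ≡ 79^2 = 6241 ≡ 115 (mod 1021)
72^8 = (72^4)^2 ≡ 115^2 = 13225 ≡ 973 (mod 1021)
72^16 = (72^8)^2 ≡ 973^2 = 946729 ≡ 262 (mod 1021)
72^18 = 72^16 · 72^2 ≡ 262 · 79 ≡ 278 (mod 1021).

278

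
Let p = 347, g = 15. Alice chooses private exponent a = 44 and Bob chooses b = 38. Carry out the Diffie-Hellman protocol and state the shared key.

Bob sends B = g^b mod p = 15^38 mod 347.
15^1 ≡ 15 (mod 347)
15^2 = (15^1)^2 ≡ 15^2 = 225 ≡ 225 (mod 347)
15^4 = (15^2)^2 ≡ 225^2 = 50625 ≡ 310 (mod 347)
15^8 = (15^4)^2 ≡ 310^2 = 96100 ≡ 328 (mod 347)
15^16 = (15^8)^2 ≡ 328^2 = 107584 ≡ 14 (mod 347)
15^32 = (15^16)^2 ≡ 14^2 = 196 ≡ 196 (mod 347)
15^38 = 15^32 · 15^4 · 15^2 ≡ 196 · 310 · 225 ≡ 241 (mod 347).
So B = 241. Alice then computes K = B^a mod p = 241^44 mod 347.
241^1 ≡ 241 (mod 347)
241^2 = (241^1)^2 ≡ 241^2 = 58081 ≡ 132 (mod 347)
241^4 = (241^2)^2 ≡ 132^2 = 17424 ≡ 74 (mod 347)
241^8 = (241^4)^2 ≡ 74^2 = 5476 ≡ 271 (mod 347)
241^16 = (241^8)^2 ≡ 271^2 = 73441 ≡ 224 (mod 347)
241^32 = (241^16)^2 ≡ 224^2 = 50176 ≡ 208 (mod 347)
241^44 = 241^32 · 241^8 · 241^4 ≡ 208 · 271 · 74 ≡ 292 (mod 347).

292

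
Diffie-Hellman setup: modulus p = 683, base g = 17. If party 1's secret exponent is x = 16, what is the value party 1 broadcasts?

553

Public value = 17^{16} \pmod{683}.
17^1 ≡ 17 (mod 683)
17^2 = (17^1)^2 ≡ 17^2 = 289 ≡ 289 (mod 683)
17^4 = (17^2)^2 ≡ 289^2 = 83521 ≡ 195 (mod 683)
17^8 = (17^4)^2 ≡ 195^2 = 38025 ≡ 460 (mod 683)
17^16 = (17^8)^2 ≡ 460^2 = 211600 ≡ 553 (mod 683)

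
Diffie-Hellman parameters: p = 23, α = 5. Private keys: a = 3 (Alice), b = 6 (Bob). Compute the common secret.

Bob sends B = α^b mod p = 5^6 mod 23.
5^1 ≡ 5 (mod 23)
5^2 = (5^1)^2 ≡ 5^2 = 25 ≡ 2 (mod 23)
5^4 = (5^2)^2 ≡ 2^2 = 4 ≡ 4 (mod 23)
5^6 = 5^4 · 5^2 ≡ 4 · 2 ≡ 8 (mod 23).
So B = 8. Alice then computes K = B^a mod p = 8^3 mod 23.
8^1 ≡ 8 (mod 23)
8^2 = (8^1)^2 ≡ 8^2 = 64 ≡ 18 (mod 23)
8^3 = 8^2 · 8^1 ≡ 18 · 8 ≡ 6 (mod 23).

6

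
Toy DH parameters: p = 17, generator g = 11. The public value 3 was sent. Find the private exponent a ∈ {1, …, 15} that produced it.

Try successive powers of 11 modulo 17:
11^1 ≡ 11
11^2 ≡ 2
11^3 ≡ 5
11^4 ≡ 4
11^5 ≡ 10
11^6 ≡ 8
11^7 ≡ 3
Found: a = 7.

7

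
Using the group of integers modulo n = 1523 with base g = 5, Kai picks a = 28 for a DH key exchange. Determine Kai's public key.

Public value = 5^28 mod 1523.
5^1 ≡ 5 (mod 1523)
5^2 = (5^1)^2 ≡ 5^2 = 25 ≡ 25 (mod 1523)
5^4 = (5^2)^2 ≡ 25^2 = 625 ≡ 625 (mod 1523)
5^8 = (5^4)^2 ≡ 625^2 = 390625 ≡ 737 (mod 1523)
5^16 = (5^8)^2 ≡ 737^2 = 543169 ≡ 981 (mod 1523)
5^28 = 5^16 · 5^8 · 5^4 ≡ 981 · 737 · 625 ≡ 548 (mod 1523).

548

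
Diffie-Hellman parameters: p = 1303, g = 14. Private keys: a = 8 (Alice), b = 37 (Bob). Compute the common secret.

332

Alice sends A = g^a mod p = 14^8 mod 1303.
14^1 ≡ 14 (mod 1303)
14^2 = (14^1)^2 ≡ 14^2 = 196 ≡ 196 (mod 1303)
14^4 = (14^2)^2 ≡ 196^2 = 38416 ≡ 629 (mod 1303)
14^8 = (14^4)^2 ≡ 629^2 = 395641 ≡ 832 (mod 1303)
So A = 832. Bob then computes K = A^b mod p = 832^37 mod 1303.
832^1 ≡ 832 (mod 1303)
832^2 = (832^1)^2 ≡ 832^2 = 692224 ≡ 331 (mod 1303)
832^4 = (832^2)^2 ≡ 331^2 = 109561 ≡ 109 (mod 1303)
832^8 = (832^4)^2 ≡ 109^2 = 11881 ≡ 154 (mod 1303)
832^16 = (832^8)^2 ≡ 154^2 = 23716 ≡ 262 (mod 1303)
832^32 = (832^16)^2 ≡ 262^2 = 68644 ≡ 888 (mod 1303)
832^37 = 832^32 · 832^4 · 832^1 ≡ 888 · 109 · 832 ≡ 332 (mod 1303).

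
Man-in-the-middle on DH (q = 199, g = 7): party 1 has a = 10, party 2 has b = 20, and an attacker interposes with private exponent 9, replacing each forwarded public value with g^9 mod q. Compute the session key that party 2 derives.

125

Party 2 receives an attacker's public value M = 7^9 mod 199 instead of the honest one.
7^1 ≡ 7 (mod 199)
7^2 = (7^1)^2 ≡ 7^2 = 49 ≡ 49 (mod 199)
7^4 = (7^2)^2 ≡ 49^2 = 2401 ≡ 13 (mod 199)
7^8 = (7^4)^2 ≡ 13^2 = 169 ≡ 169 (mod 199)
7^9 = 7^8 · 7^1 ≡ 169 · 7 ≡ 188 (mod 199).
So M = 188. Party 2 computes K = M^20 mod 199.
188^1 ≡ 188 (mod 199)
188^2 = (188^1)^2 ≡ 188^2 = 35344 ≡ 121 (mod 199)
188^4 = (188^2)^2 ≡ 121^2 = 14641 ≡ 114 (mod 199)
188^8 = (188^4)^2 ≡ 114^2 = 12996 ≡ 61 (mod 199)
188^16 = (188^8)^2 ≡ 61^2 = 3721 ≡ 139 (mod 199)
188^20 = 188^16 · 188^4 ≡ 139 · 114 ≡ 125 (mod 199).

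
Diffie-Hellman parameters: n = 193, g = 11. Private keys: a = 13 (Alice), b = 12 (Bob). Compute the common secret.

Alice sends A = g^a mod n = 11^13 mod 193.
11^1 ≡ 11 (mod 193)
11^2 = (11^1)^2 ≡ 11^2 = 121 ≡ 121 (mod 193)
11^4 = (11^2)^2 ≡ 121^2 = 14641 ≡ 166 (mod 193)
11^8 = (11^4)^2 ≡ 166^2 = 27556 ≡ 150 (mod 193)
11^13 = 11^8 · 11^4 · 11^1 ≡ 150 · 166 · 11 ≡ 33 (mod 193).
So A = 33. Bob then computes K = A^b mod n = 33^12 mod 193.
33^1 ≡ 33 (mod 193)
33^2 = (33^1)^2 ≡ 33^2 = 1089 ≡ 124 (mod 193)
33^4 = (33^2)^2 ≡ 124^2 = 15376 ≡ 129 (mod 193)
33^8 = (33^4)^2 ≡ 129^2 = 16641 ≡ 43 (mod 193)
33^12 = 33^8 · 33^4 ≡ 43 · 129 ≡ 143 (mod 193).

143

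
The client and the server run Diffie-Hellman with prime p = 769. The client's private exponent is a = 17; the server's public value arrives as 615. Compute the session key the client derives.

273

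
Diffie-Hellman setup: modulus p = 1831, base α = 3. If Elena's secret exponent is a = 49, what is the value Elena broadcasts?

1729

Public value = 3^49 mod 1831.
3^1 ≡ 3 (mod 1831)
3^2 = (3^1)^2 ≡ 3^2 = 9 ≡ 9 (mod 1831)
3^4 = (3^2)^2 ≡ 9^2 = 81 ≡ 81 (mod 1831)
3^8 = (3^4)^2 ≡ 81^2 = 6561 ≡ 1068 (mod 1831)
3^16 = (3^8)^2 ≡ 1068^2 = 1140624 ≡ 1742 (mod 1831)
3^32 = (3^16)^2 ≡ 1742^2 = 3034564 ≡ 597 (mod 1831)
3^49 = 3^32 · 3^16 · 3^1 ≡ 597 · 1742 · 3 ≡ 1729 (mod 1831).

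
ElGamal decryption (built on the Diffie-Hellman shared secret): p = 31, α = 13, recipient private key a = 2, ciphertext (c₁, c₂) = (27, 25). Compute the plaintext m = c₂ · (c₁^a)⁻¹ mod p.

19

Shared mask s = c₁^a mod p = 27^2 mod 31.
27^1 ≡ 27 (mod 31)
27^2 = (27^1)^2 ≡ 27^2 = 729 ≡ 16 (mod 31)
So s = 16; s⁻¹ ≡ 2 (mod 31).
m = c₂ · s⁻¹ mod 31 = 25 · 2 mod 31 = 19.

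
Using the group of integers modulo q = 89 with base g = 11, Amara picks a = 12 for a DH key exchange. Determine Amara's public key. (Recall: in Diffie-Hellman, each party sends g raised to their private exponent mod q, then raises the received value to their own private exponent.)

Public value = 11^12 mod 89.
11^1 ≡ 11 (mod 89)
11^2 = (11^1)^2 ≡ 11^2 = 121 ≡ 32 (mod 89)
11^4 = (11^2)^2 ≡ 32^2 = 1024 ≡ 45 (mod 89)
11^8 = (11^4)^2 ≡ 45^2 = 2025 ≡ 67 (mod 89)
11^12 = 11^8 · 11^4 ≡ 67 · 45 ≡ 78 (mod 89).

78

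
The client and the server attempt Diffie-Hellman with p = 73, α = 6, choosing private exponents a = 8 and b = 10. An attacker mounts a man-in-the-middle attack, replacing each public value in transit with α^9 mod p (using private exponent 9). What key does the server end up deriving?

The server receives an attacker's public value M = 6^9 mod 73 instead of the honest one.
6^1 ≡ 6 (mod 73)
6^2 = (6^1)^2 ≡ 6^2 = 36 ≡ 36 (mod 73)
6^4 = (6^2)^2 ≡ 36^2 = 1296 ≡ 55 (mod 73)
6^8 = (6^4)^2 ≡ 55^2 = 3025 ≡ 32 (mod 73)
6^9 = 6^8 · 6^1 ≡ 32 · 6 ≡ 46 (mod 73).
So M = 46. The server computes K = M^10 mod 73.
46^1 ≡ 46 (mod 73)
46^2 = (46^1)^2 ≡ 46^2 = 2116 ≡ 72 (mod 73)
46^4 = (46^2)^2 ≡ 72^2 = 5184 ≡ 1 (mod 73)
46^8 = (46^4)^2 ≡ 1^2 = 1 ≡ 1 (mod 73)
46^10 = 46^8 · 46^2 ≡ 1 · 72 ≡ 72 (mod 73).

72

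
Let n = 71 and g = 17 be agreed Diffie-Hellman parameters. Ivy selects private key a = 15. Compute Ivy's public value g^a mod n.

Public value = 17^15 mod 71.
17^1 ≡ 17 (mod 71)
17^2 = (17^1)^2 ≡ 17^2 = 289 ≡ 5 (mod 71)
17^4 = (17^2)^2 ≡ 5^2 = 25 ≡ 25 (mod 71)
17^8 = (17^4)^2 ≡ 25^2 = 625 ≡ 57 (mod 71)
17^15 = 17^8 · 17^4 · 17^2 · 17^1 ≡ 57 · 25 · 5 · 17 ≡ 70 (mod 71).

70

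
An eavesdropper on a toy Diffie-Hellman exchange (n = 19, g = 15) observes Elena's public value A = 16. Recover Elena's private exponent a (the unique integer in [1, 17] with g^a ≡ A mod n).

Try successive powers of 15 modulo 19:
15^1 ≡ 15
15^2 ≡ 16
Found: a = 2.

2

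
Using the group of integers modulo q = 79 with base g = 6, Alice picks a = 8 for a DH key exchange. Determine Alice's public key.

76

Public value = 6^8 mod 79.
6^1 ≡ 6 (mod 79)
6^2 = (6^1)^2 ≡ 6^2 = 36 ≡ 36 (mod 79)
6^4 = (6^2)^2 ≡ 36^2 = 1296 ≡ 32 (mod 79)
6^8 = (6^4)^2 ≡ 32^2 = 1024 ≡ 76 (mod 79)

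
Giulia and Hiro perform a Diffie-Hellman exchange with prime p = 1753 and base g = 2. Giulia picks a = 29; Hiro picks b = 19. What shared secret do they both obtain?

Hiro sends B = g^b mod p = 2^19 mod 1753.
2^1 ≡ 2 (mod 1753)
2^2 = (2^1)^2 ≡ 2^2 = 4 ≡ 4 (mod 1753)
2^4 = (2^2)^2 ≡ 4^2 = 16 ≡ 16 (mod 1753)
2^8 = (2^4)^2 ≡ 16^2 = 256 ≡ 256 (mod 1753)
2^16 = (2^8)^2 ≡ 256^2 = 65536 ≡ 675 (mod 1753)
2^19 = 2^16 · 2^2 · 2^1 ≡ 675 · 4 · 2 ≡ 141 (mod 1753).
So B = 141. Giulia then computes K = B^a mod p = 141^29 mod 1753.
141^1 ≡ 141 (mod 1753)
141^2 = (141^1)^2 ≡ 141^2 = 19881 ≡ 598 (mod 1753)
141^4 = (141^2)^2 ≡ 598^2 = 357604 ≡ 1745 (mod 1753)
141^8 = (141^4)^2 ≡ 1745^2 = 3045025 ≡ 64 (mod 1753)
141^16 = (141^8)^2 ≡ 64^2 = 4096 ≡ 590 (mod 1753)
141^29 = 141^16 · 141^8 · 141^4 · 141^1 ≡ 590 · 64 · 1745 · 141 ≡ 1114 (mod 1753).

1114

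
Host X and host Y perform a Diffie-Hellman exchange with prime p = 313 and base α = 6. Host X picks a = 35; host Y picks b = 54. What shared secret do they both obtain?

286

Host Y sends B = α^b mod p = 6^54 mod 313.
6^1 ≡ 6 (mod 313)
6^2 = (6^1)^2 ≡ 6^2 = 36 ≡ 36 (mod 313)
6^4 = (6^2)^2 ≡ 36^2 = 1296 ≡ 44 (mod 313)
6^8 = (6^4)^2 ≡ 44^2 = 1936 ≡ 58 (mod 313)
6^16 = (6^8)^2 ≡ 58^2 = 3364 ≡ 234 (mod 313)
6^32 = (6^16)^2 ≡ 234^2 = 54756 ≡ 294 (mod 313)
6^54 = 6^32 · 6^16 · 6^4 · 6^2 ≡ 294 · 234 · 44 · 36 ≡ 36 (mod 313).
So B = 36. Host X then computes K = B^a mod p = 36^35 mod 313.
36^1 ≡ 36 (mod 313)
36^2 = (36^1)^2 ≡ 36^2 = 1296 ≡ 44 (mod 313)
36^4 = (36^2)^2 ≡ 44^2 = 1936 ≡ 58 (mod 313)
36^8 = (36^4)^2 ≡ 58^2 = 3364 ≡ 234 (mod 313)
36^16 = (36^8)^2 ≡ 234^2 = 54756 ≡ 294 (mod 313)
36^32 = (36^16)^2 ≡ 294^2 = 86436 ≡ 48 (mod 313)
36^35 = 36^32 · 36^2 · 36^1 ≡ 48 · 44 · 36 ≡ 286 (mod 313).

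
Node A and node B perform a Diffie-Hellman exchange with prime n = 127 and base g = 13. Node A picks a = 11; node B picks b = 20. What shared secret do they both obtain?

71

Node B sends B = g^b mod n = 13^20 mod 127.
13^1 ≡ 13 (mod 127)
13^2 = (13^1)^2 ≡ 13^2 = 169 ≡ 42 (mod 127)
13^4 = (13^2)^2 ≡ 42^2 = 1764 ≡ 113 (mod 127)
13^8 = (13^4)^2 ≡ 113^2 = 12769 ≡ 69 (mod 127)
13^16 = (13^8)^2 ≡ 69^2 = 4761 ≡ 62 (mod 127)
13^20 = 13^16 · 13^4 ≡ 62 · 113 ≡ 21 (mod 127).
So B = 21. Node A then computes K = B^a mod n = 21^11 mod 127.
21^1 ≡ 21 (mod 127)
21^2 = (21^1)^2 ≡ 21^2 = 441 ≡ 60 (mod 127)
21^4 = (21^2)^2 ≡ 60^2 = 3600 ≡ 44 (mod 127)
21^8 = (21^4)^2 ≡ 44^2 = 1936 ≡ 31 (mod 127)
21^11 = 21^8 · 21^2 · 21^1 ≡ 31 · 60 · 21 ≡ 71 (mod 127).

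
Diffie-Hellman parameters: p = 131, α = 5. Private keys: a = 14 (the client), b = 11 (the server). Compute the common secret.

65

The client sends A = α^a mod p = 5^14 mod 131.
5^1 ≡ 5 (mod 131)
5^2 = (5^1)^2 ≡ 5^2 = 25 ≡ 25 (mod 131)
5^4 = (5^2)^2 ≡ 25^2 = 625 ≡ 101 (mod 131)
5^8 = (5^4)^2 ≡ 101^2 = 10201 ≡ 114 (mod 131)
5^14 = 5^8 · 5^4 · 5^2 ≡ 114 · 101 · 25 ≡ 43 (mod 131).
So A = 43. The server then computes K = A^b mod p = 43^11 mod 131.
43^1 ≡ 43 (mod 131)
43^2 = (43^1)^2 ≡ 43^2 = 1849 ≡ 15 (mod 131)
43^4 = (43^2)^2 ≡ 15^2 = 225 ≡ 94 (mod 131)
43^8 = (43^4)^2 ≡ 94^2 = 8836 ≡ 59 (mod 131)
43^11 = 43^8 · 43^2 · 43^1 ≡ 59 · 15 · 43 ≡ 65 (mod 131).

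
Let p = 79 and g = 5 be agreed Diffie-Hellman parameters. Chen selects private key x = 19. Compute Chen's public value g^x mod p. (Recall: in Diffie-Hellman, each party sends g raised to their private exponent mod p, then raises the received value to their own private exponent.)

Public value = 5^19 mod 79.
5^1 ≡ 5 (mod 79)
5^2 = (5^1)^2 ≡ 5^2 = 25 ≡ 25 (mod 79)
5^4 = (5^2)^2 ≡ 25^2 = 625 ≡ 72 (mod 79)
5^8 = (5^4)^2 ≡ 72^2 = 5184 ≡ 49 (mod 79)
5^16 = (5^8)^2 ≡ 49^2 = 2401 ≡ 31 (mod 79)
5^19 = 5^16 · 5^2 · 5^1 ≡ 31 · 25 · 5 ≡ 4 (mod 79).

4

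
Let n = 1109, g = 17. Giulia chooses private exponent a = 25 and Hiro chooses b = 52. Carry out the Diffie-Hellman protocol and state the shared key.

185

Hiro sends B = g^b mod n = 17^52 mod 1109.
17^1 ≡ 17 (mod 1109)
17^2 = (17^1)^2 ≡ 17^2 = 289 ≡ 289 (mod 1109)
17^4 = (17^2)^2 ≡ 289^2 = 83521 ≡ 346 (mod 1109)
17^8 = (17^4)^2 ≡ 346^2 = 119716 ≡ 1053 (mod 1109)
17^16 = (17^8)^2 ≡ 1053^2 = 1108809 ≡ 918 (mod 1109)
17^32 = (17^16)^2 ≡ 918^2 = 842724 ≡ 993 (mod 1109)
17^52 = 17^32 · 17^16 · 17^4 ≡ 993 · 918 · 346 ≡ 568 (mod 1109).
So B = 568. Giulia then computes K = B^a mod n = 568^25 mod 1109.
568^1 ≡ 568 (mod 1109)
568^2 = (568^1)^2 ≡ 568^2 = 322624 ≡ 1014 (mod 1109)
568^4 = (568^2)^2 ≡ 1014^2 = 1028196 ≡ 153 (mod 1109)
568^8 = (568^4)^2 ≡ 153^2 = 23409 ≡ 120 (mod 1109)
568^16 = (568^8)^2 ≡ 120^2 = 14400 ≡ 1092 (mod 1109)
568^25 = 568^16 · 568^8 · 568^1 ≡ 1092 · 120 · 568 ≡ 185 (mod 1109).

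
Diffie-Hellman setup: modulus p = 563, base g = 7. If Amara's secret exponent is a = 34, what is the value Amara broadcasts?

Public value = 7^34 mod 563.
7^1 ≡ 7 (mod 563)
7^2 = (7^1)^2 ≡ 7^2 = 49 ≡ 49 (mod 563)
7^4 = (7^2)^2 ≡ 49^2 = 2401 ≡ 149 (mod 563)
7^8 = (7^4)^2 ≡ 149^2 = 22201 ≡ 244 (mod 563)
7^16 = (7^8)^2 ≡ 244^2 = 59536 ≡ 421 (mod 563)
7^32 = (7^16)^2 ≡ 421^2 = 177241 ≡ 459 (mod 563)
7^34 = 7^32 · 7^2 ≡ 459 · 49 ≡ 534 (mod 563).

534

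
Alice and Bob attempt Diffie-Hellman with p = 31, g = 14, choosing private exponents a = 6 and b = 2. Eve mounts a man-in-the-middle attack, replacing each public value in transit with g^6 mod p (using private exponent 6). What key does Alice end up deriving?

Alice receives Eve's public value M = 14^6 mod 31 instead of the honest one.
14^1 ≡ 14 (mod 31)
14^2 = (14^1)^2 ≡ 14^2 = 196 ≡ 10 (mod 31)
14^4 = (14^2)^2 ≡ 10^2 = 100 ≡ 7 (mod 31)
14^6 = 14^4 · 14^2 ≡ 7 · 10 ≡ 8 (mod 31).
So M = 8. Alice computes K = M^6 mod 31.
8^1 ≡ 8 (mod 31)
8^2 = (8^1)^2 ≡ 8^2 = 64 ≡ 2 (mod 31)
8^4 = (8^2)^2 ≡ 2^2 = 4 ≡ 4 (mod 31)
8^6 = 8^4 · 8^2 ≡ 4 · 2 ≡ 8 (mod 31).

8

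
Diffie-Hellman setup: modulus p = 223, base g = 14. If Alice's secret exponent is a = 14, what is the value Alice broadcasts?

119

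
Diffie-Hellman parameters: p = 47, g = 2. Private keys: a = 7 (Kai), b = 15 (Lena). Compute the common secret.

Kai sends A = g^a mod p = 2^7 mod 47.
2^1 ≡ 2 (mod 47)
2^2 = (2^1)^2 ≡ 2^2 = 4 ≡ 4 (mod 47)
2^4 = (2^2)^2 ≡ 4^2 = 16 ≡ 16 (mod 47)
2^7 = 2^4 · 2^2 · 2^1 ≡ 16 · 4 · 2 ≡ 34 (mod 47).
So A = 34. Lena then computes K = A^b mod p = 34^15 mod 47.
34^1 ≡ 34 (mod 47)
34^2 = (34^1)^2 ≡ 34^2 = 1156 ≡ 28 (mod 47)
34^4 = (34^2)^2 ≡ 28^2 = 784 ≡ 32 (mod 47)
34^8 = (34^4)^2 ≡ 32^2 = 1024 ≡ 37 (mod 47)
34^15 = 34^8 · 34^4 · 34^2 · 34^1 ≡ 37 · 32 · 28 · 34 ≡ 14 (mod 47).

14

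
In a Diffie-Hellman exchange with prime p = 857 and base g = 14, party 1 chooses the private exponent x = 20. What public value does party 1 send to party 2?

248

Public value = 14^20 mod 857.
14^1 ≡ 14 (mod 857)
14^2 = (14^1)^2 ≡ 14^2 = 196 ≡ 196 (mod 857)
14^4 = (14^2)^2 ≡ 196^2 = 38416 ≡ 708 (mod 857)
14^8 = (14^4)^2 ≡ 708^2 = 501264 ≡ 776 (mod 857)
14^16 = (14^8)^2 ≡ 776^2 = 602176 ≡ 562 (mod 857)
14^20 = 14^16 · 14^4 ≡ 562 · 708 ≡ 248 (mod 857).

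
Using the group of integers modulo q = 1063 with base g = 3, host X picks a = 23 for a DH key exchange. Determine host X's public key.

806

Public value = 3^23 mod 1063.
3^1 ≡ 3 (mod 1063)
3^2 = (3^1)^2 ≡ 3^2 = 9 ≡ 9 (mod 1063)
3^4 = (3^2)^2 ≡ 9^2 = 81 ≡ 81 (mod 1063)
3^8 = (3^4)^2 ≡ 81^2 = 6561 ≡ 183 (mod 1063)
3^16 = (3^8)^2 ≡ 183^2 = 33489 ≡ 536 (mod 1063)
3^23 = 3^16 · 3^4 · 3^2 · 3^1 ≡ 536 · 81 · 9 · 3 ≡ 806 (mod 1063).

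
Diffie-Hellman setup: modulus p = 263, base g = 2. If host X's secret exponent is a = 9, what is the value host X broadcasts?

249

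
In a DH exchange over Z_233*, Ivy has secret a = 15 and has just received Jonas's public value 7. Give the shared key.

Shared key K = 7^15 mod 233.
7^1 ≡ 7 (mod 233)
7^2 = (7^1)^2 ≡ 7^2 = 49 ≡ 49 (mod 233)
7^4 = (7^2)^2 ≡ 49^2 = 2401 ≡ 71 (mod 233)
7^8 = (7^4)^2 ≡ 71^2 = 5041 ≡ 148 (mod 233)
7^15 = 7^8 · 7^4 · 7^2 · 7^1 ≡ 148 · 71 · 49 · 7 ≡ 200 (mod 233).

200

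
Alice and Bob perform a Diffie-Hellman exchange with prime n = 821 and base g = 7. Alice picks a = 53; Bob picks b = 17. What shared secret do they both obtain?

137

Alice sends A = g^a mod n = 7^53 mod 821.
7^1 ≡ 7 (mod 821)
7^2 = (7^1)^2 ≡ 7^2 = 49 ≡ 49 (mod 821)
7^4 = (7^2)^2 ≡ 49^2 = 2401 ≡ 759 (mod 821)
7^8 = (7^4)^2 ≡ 759^2 = 576081 ≡ 560 (mod 821)
7^16 = (7^8)^2 ≡ 560^2 = 313600 ≡ 799 (mod 821)
7^32 = (7^16)^2 ≡ 799^2 = 638401 ≡ 484 (mod 821)
7^53 = 7^32 · 7^16 · 7^4 · 7^1 ≡ 484 · 799 · 759 · 7 ≡ 644 (mod 821).
So A = 644. Bob then computes K = A^b mod n = 644^17 mod 821.
644^1 ≡ 644 (mod 821)
644^2 = (644^1)^2 ≡ 644^2 = 414736 ≡ 131 (mod 821)
644^4 = (644^2)^2 ≡ 131^2 = 17161 ≡ 741 (mod 821)
644^8 = (644^4)^2 ≡ 741^2 = 549081 ≡ 653 (mod 821)
644^16 = (644^8)^2 ≡ 653^2 = 426409 ≡ 310 (mod 821)
644^17 = 644^16 · 644^1 ≡ 310 · 644 ≡ 137 (mod 821).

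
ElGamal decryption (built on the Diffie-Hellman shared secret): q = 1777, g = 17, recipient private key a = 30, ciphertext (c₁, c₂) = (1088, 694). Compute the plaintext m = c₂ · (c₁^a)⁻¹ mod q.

Shared mask s = c₁^a mod q = 1088^30 mod 1777.
1088^1 ≡ 1088 (mod 1777)
1088^2 = (1088^1)^2 ≡ 1088^2 = 1183744 ≡ 262 (mod 1777)
1088^4 = (1088^2)^2 ≡ 262^2 = 68644 ≡ 1118 (mod 1777)
1088^8 = (1088^4)^2 ≡ 1118^2 = 1249924 ≡ 693 (mod 1777)
1088^16 = (1088^8)^2 ≡ 693^2 = 480249 ≡ 459 (mod 1777)
1088^30 = 1088^16 · 1088^8 · 1088^4 · 1088^2 ≡ 459 · 693 · 1118 · 262 ≡ 621 (mod 1777).
So s = 621; s⁻¹ ≡ 186 (mod 1777).
m = c₂ · s⁻¹ mod 1777 = 694 · 186 mod 1777 = 1140.

1140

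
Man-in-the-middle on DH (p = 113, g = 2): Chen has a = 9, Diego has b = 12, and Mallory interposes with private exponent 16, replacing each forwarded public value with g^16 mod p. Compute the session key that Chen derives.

16

Chen receives Mallory's public value M = 2^16 mod 113 instead of the honest one.
2^1 ≡ 2 (mod 113)
2^2 = (2^1)^2 ≡ 2^2 = 4 ≡ 4 (mod 113)
2^4 = (2^2)^2 ≡ 4^2 = 16 ≡ 16 (mod 113)
2^8 = (2^4)^2 ≡ 16^2 = 256 ≡ 30 (mod 113)
2^16 = (2^8)^2 ≡ 30^2 = 900 ≡ 109 (mod 113)
So M = 109. Chen computes K = M^9 mod 113.
109^1 ≡ 109 (mod 113)
109^2 = (109^1)^2 ≡ 109^2 = 11881 ≡ 16 (mod 113)
109^4 = (109^2)^2 ≡ 16^2 = 256 ≡ 30 (mod 113)
109^8 = (109^4)^2 ≡ 30^2 = 900 ≡ 109 (mod 113)
109^9 = 109^8 · 109^1 ≡ 109 · 109 ≡ 16 (mod 113).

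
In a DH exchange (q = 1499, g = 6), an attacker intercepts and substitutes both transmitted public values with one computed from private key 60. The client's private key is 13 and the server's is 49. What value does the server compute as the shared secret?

1264

The server receives an attacker's public value M = 6^60 mod 1499 instead of the honest one.
6^1 ≡ 6 (mod 1499)
6^2 = (6^1)^2 ≡ 6^2 = 36 ≡ 36 (mod 1499)
6^4 = (6^2)^2 ≡ 36^2 = 1296 ≡ 1296 (mod 1499)
6^8 = (6^4)^2 ≡ 1296^2 = 1679616 ≡ 736 (mod 1499)
6^16 = (6^8)^2 ≡ 736^2 = 541696 ≡ 557 (mod 1499)
6^32 = (6^16)^2 ≡ 557^2 = 310249 ≡ 1455 (mod 1499)
6^60 = 6^32 · 6^16 · 6^8 · 6^4 ≡ 1455 · 557 · 736 · 1296 ≡ 20 (mod 1499).
So M = 20. The server computes K = M^49 mod 1499.
20^1 ≡ 20 (mod 1499)
20^2 = (20^1)^2 ≡ 20^2 = 400 ≡ 400 (mod 1499)
20^4 = (20^2)^2 ≡ 400^2 = 160000 ≡ 1106 (mod 1499)
20^8 = (20^4)^2 ≡ 1106^2 = 1223236 ≡ 52 (mod 1499)
20^16 = (20^8)^2 ≡ 52^2 = 2704 ≡ 1205 (mod 1499)
20^32 = (20^16)^2 ≡ 1205^2 = 1452025 ≡ 993 (mod 1499)
20^49 = 20^32 · 20^16 · 20^1 ≡ 993 · 1205 · 20 ≡ 1264 (mod 1499).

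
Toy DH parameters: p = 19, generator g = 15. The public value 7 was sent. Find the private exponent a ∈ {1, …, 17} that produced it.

Try successive powers of 15 modulo 19:
15^1 ≡ 15
15^2 ≡ 16
15^3 ≡ 12
15^4 ≡ 9
15^5 ≡ 2
15^6 ≡ 11
15^7 ≡ 13
15^8 ≡ 5
15^9 ≡ 18
15^10 ≡ 4
15^11 ≡ 3
15^12 ≡ 7
Found: a = 12.

12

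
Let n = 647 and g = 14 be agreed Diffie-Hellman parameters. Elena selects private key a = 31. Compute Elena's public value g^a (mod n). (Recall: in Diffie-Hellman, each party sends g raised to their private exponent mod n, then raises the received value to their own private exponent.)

507

Public value = 14^31 (mod 647).
14^1 ≡ 14 (mod 647)
14^2 = (14^1)^2 ≡ 14^2 = 196 ≡ 196 (mod 647)
14^4 = (14^2)^2 ≡ 196^2 = 38416 ≡ 243 (mod 647)
14^8 = (14^4)^2 ≡ 243^2 = 59049 ≡ 172 (mod 647)
14^16 = (14^8)^2 ≡ 172^2 = 29584 ≡ 469 (mod 647)
14^31 = 14^16 · 14^8 · 14^4 · 14^2 · 14^1 ≡ 469 · 172 · 243 · 196 · 14 ≡ 507 (mod 647).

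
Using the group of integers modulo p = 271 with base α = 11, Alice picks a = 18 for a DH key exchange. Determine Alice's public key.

9

Public value = 11^18 mod 271.
11^1 ≡ 11 (mod 271)
11^2 = (11^1)^2 ≡ 11^2 = 121 ≡ 121 (mod 271)
11^4 = (11^2)^2 ≡ 121^2 = 14641 ≡ 7 (mod 271)
11^8 = (11^4)^2 ≡ 7^2 = 49 ≡ 49 (mod 271)
11^16 = (11^8)^2 ≡ 49^2 = 2401 ≡ 233 (mod 271)
11^18 = 11^16 · 11^2 ≡ 233 · 121 ≡ 9 (mod 271).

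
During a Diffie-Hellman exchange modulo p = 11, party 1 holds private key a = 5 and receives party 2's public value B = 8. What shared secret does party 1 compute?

10

Shared key K = 8^5 mod 11.
8^1 ≡ 8 (mod 11)
8^2 = (8^1)^2 ≡ 8^2 = 64 ≡ 9 (mod 11)
8^4 = (8^2)^2 ≡ 9^2 = 81 ≡ 4 (mod 11)
8^5 = 8^4 · 8^1 ≡ 4 · 8 ≡ 10 (mod 11).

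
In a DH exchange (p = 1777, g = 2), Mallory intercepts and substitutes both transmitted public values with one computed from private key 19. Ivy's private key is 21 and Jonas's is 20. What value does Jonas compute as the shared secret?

Jonas receives Mallory's public value M = 2^19 mod 1777 instead of the honest one.
2^1 ≡ 2 (mod 1777)
2^2 = (2^1)^2 ≡ 2^2 = 4 ≡ 4 (mod 1777)
2^4 = (2^2)^2 ≡ 4^2 = 16 ≡ 16 (mod 1777)
2^8 = (2^4)^2 ≡ 16^2 = 256 ≡ 256 (mod 1777)
2^16 = (2^8)^2 ≡ 256^2 = 65536 ≡ 1564 (mod 1777)
2^19 = 2^16 · 2^2 · 2^1 ≡ 1564 · 4 · 2 ≡ 73 (mod 1777).
So M = 73. Jonas computes K = M^20 mod 1777.
73^1 ≡ 73 (mod 1777)
73^2 = (73^1)^2 ≡ 73^2 = 5329 ≡ 1775 (mod 1777)
73^4 = (73^2)^2 ≡ 1775^2 = 3150625 ≡ 4 (mod 1777)
73^8 = (73^4)^2 ≡ 4^2 = 16 ≡ 16 (mod 1777)
73^16 = (73^8)^2 ≡ 16^2 = 256 ≡ 256 (mod 1777)
73^20 = 73^16 · 73^4 ≡ 256 · 4 ≡ 1024 (mod 1777).

1024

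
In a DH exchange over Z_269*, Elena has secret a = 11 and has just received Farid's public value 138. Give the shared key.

212

Shared key K = 138^11 mod 269.
138^1 ≡ 138 (mod 269)
138^2 = (138^1)^2 ≡ 138^2 = 19044 ≡ 214 (mod 269)
138^4 = (138^2)^2 ≡ 214^2 = 45796 ≡ 66 (mod 269)
138^8 = (138^4)^2 ≡ 66^2 = 4356 ≡ 52 (mod 269)
138^11 = 138^8 · 138^2 · 138^1 ≡ 52 · 214 · 138 ≡ 212 (mod 269).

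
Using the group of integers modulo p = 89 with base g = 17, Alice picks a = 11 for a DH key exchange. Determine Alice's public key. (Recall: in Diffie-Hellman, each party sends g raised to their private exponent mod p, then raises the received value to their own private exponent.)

Public value = 17^11 (mod 89).
17^1 ≡ 17 (mod 89)
17^2 = (17^1)^2 ≡ 17^2 = 289 ≡ 22 (mod 89)
17^4 = (17^2)^2 ≡ 22^2 = 484 ≡ 39 (mod 89)
17^8 = (17^4)^2 ≡ 39^2 = 1521 ≡ 8 (mod 89)
17^11 = 17^8 · 17^2 · 17^1 ≡ 8 · 22 · 17 ≡ 55 (mod 89).

55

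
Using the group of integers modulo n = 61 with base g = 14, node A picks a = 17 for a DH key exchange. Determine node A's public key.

Public value = 14^17 (mod 61).
14^1 ≡ 14 (mod 61)
14^2 = (14^1)^2 ≡ 14^2 = 196 ≡ 13 (mod 61)
14^4 = (14^2)^2 ≡ 13^2 = 169 ≡ 47 (mod 61)
14^8 = (14^4)^2 ≡ 47^2 = 2209 ≡ 13 (mod 61)
14^16 = (14^8)^2 ≡ 13^2 = 169 ≡ 47 (mod 61)
14^17 = 14^16 · 14^1 ≡ 47 · 14 ≡ 48 (mod 61).

48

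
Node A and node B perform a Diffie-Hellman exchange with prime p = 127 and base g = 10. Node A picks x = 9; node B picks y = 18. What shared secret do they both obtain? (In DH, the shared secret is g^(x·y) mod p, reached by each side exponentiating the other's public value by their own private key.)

64

Node B sends B = g^y mod p = 10^18 mod 127.
10^1 ≡ 10 (mod 127)
10^2 = (10^1)^2 ≡ 10^2 = 100 ≡ 100 (mod 127)
10^4 = (10^2)^2 ≡ 100^2 = 10000 ≡ 94 (mod 127)
10^8 = (10^4)^2 ≡ 94^2 = 8836 ≡ 73 (mod 127)
10^16 = (10^8)^2 ≡ 73^2 = 5329 ≡ 122 (mod 127)
10^18 = 10^16 · 10^2 ≡ 122 · 100 ≡ 8 (mod 127).
So B = 8. Node A then computes K = B^x mod p = 8^9 mod 127.
8^1 ≡ 8 (mod 127)
8^2 = (8^1)^2 ≡ 8^2 = 64 ≡ 64 (mod 127)
8^4 = (8^2)^2 ≡ 64^2 = 4096 ≡ 32 (mod 127)
8^8 = (8^4)^2 ≡ 32^2 = 1024 ≡ 8 (mod 127)
8^9 = 8^8 · 8^1 ≡ 8 · 8 ≡ 64 (mod 127).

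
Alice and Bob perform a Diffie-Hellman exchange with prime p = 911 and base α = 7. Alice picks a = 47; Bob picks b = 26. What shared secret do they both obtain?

Alice sends A = α^a mod p = 7^47 mod 911.
7^1 ≡ 7 (mod 911)
7^2 = (7^1)^2 ≡ 7^2 = 49 ≡ 49 (mod 911)
7^4 = (7^2)^2 ≡ 49^2 = 2401 ≡ 579 (mod 911)
7^8 = (7^4)^2 ≡ 579^2 = 335241 ≡ 904 (mod 911)
7^16 = (7^8)^2 ≡ 904^2 = 817216 ≡ 49 (mod 911)
7^32 = (7^16)^2 ≡ 49^2 = 2401 ≡ 579 (mod 911)
7^47 = 7^32 · 7^8 · 7^4 · 7^2 · 7^1 ≡ 579 · 904 · 579 · 49 · 7 ≡ 409 (mod 911).
So A = 409. Bob then computes K = A^b mod p = 409^26 mod 911.
409^1 ≡ 409 (mod 911)
409^2 = (409^1)^2 ≡ 409^2 = 167281 ≡ 568 (mod 911)
409^4 = (409^2)^2 ≡ 568^2 = 322624 ≡ 130 (mod 911)
409^8 = (409^4)^2 ≡ 130^2 = 16900 ≡ 502 (mod 911)
409^16 = (409^8)^2 ≡ 502^2 = 252004 ≡ 568 (mod 911)
409^26 = 409^16 · 409^8 · 409^2 ≡ 568 · 502 · 568 ≡ 579 (mod 911).

579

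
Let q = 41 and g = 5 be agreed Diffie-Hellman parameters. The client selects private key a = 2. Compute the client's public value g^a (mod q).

Public value = 5^2 (mod 41).
5^1 ≡ 5 (mod 41)
5^2 = (5^1)^2 ≡ 5^2 = 25 ≡ 25 (mod 41)

25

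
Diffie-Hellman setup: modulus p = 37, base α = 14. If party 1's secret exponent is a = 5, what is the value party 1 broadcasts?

Public value = 14^5 (mod 37).
14^1 ≡ 14 (mod 37)
14^2 = (14^1)^2 ≡ 14^2 = 196 ≡ 11 (mod 37)
14^4 = (14^2)^2 ≡ 11^2 = 121 ≡ 10 (mod 37)
14^5 = 14^4 · 14^1 ≡ 10 · 14 ≡ 29 (mod 37).

29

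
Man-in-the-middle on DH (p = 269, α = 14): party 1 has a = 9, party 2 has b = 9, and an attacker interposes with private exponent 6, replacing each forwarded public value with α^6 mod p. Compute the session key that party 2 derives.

256

Party 2 receives an attacker's public value M = 14^6 mod 269 instead of the honest one.
14^1 ≡ 14 (mod 269)
14^2 = (14^1)^2 ≡ 14^2 = 196 ≡ 196 (mod 269)
14^4 = (14^2)^2 ≡ 196^2 = 38416 ≡ 218 (mod 269)
14^6 = 14^4 · 14^2 ≡ 218 · 196 ≡ 226 (mod 269).
So M = 226. Party 2 computes K = M^9 mod 269.
226^1 ≡ 226 (mod 269)
226^2 = (226^1)^2 ≡ 226^2 = 51076 ≡ 235 (mod 269)
226^4 = (226^2)^2 ≡ 235^2 = 55225 ≡ 80 (mod 269)
226^8 = (226^4)^2 ≡ 80^2 = 6400 ≡ 213 (mod 269)
226^9 = 226^8 · 226^1 ≡ 213 · 226 ≡ 256 (mod 269).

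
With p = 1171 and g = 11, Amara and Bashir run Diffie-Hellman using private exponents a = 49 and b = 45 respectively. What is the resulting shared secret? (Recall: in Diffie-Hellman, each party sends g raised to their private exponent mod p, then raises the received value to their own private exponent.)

Bashir sends B = g^b mod p = 11^45 mod 1171.
11^1 ≡ 11 (mod 1171)
11^2 = (11^1)^2 ≡ 11^2 = 121 ≡ 121 (mod 1171)
11^4 = (11^2)^2 ≡ 121^2 = 14641 ≡ 589 (mod 1171)
11^8 = (11^4)^2 ≡ 589^2 = 346921 ≡ 305 (mod 1171)
11^16 = (11^8)^2 ≡ 305^2 = 93025 ≡ 516 (mod 1171)
11^32 = (11^16)^2 ≡ 516^2 = 266256 ≡ 439 (mod 1171)
11^45 = 11^32 · 11^8 · 11^4 · 11^1 ≡ 439 · 305 · 589 · 11 ≡ 801 (mod 1171).
So B = 801. Amara then computes K = B^a mod p = 801^49 mod 1171.
801^1 ≡ 801 (mod 1171)
801^2 = (801^1)^2 ≡ 801^2 = 641601 ≡ 1064 (mod 1171)
801^4 = (801^2)^2 ≡ 1064^2 = 1132096 ≡ 910 (mod 1171)
801^8 = (801^4)^2 ≡ 910^2 = 828100 ≡ 203 (mod 1171)
801^16 = (801^8)^2 ≡ 203^2 = 41209 ≡ 224 (mod 1171)
801^32 = (801^16)^2 ≡ 224^2 = 50176 ≡ 994 (mod 1171)
801^49 = 801^32 · 801^16 · 801^1 ≡ 994 · 224 · 801 ≡ 643 (mod 1171).

643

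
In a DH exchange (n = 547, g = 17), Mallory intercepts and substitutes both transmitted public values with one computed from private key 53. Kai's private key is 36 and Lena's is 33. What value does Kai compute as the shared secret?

383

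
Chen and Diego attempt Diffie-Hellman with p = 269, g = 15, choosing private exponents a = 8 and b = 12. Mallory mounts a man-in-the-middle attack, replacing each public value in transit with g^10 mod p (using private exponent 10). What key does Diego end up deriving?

78

Diego receives Mallory's public value M = 15^10 mod 269 instead of the honest one.
15^1 ≡ 15 (mod 269)
15^2 = (15^1)^2 ≡ 15^2 = 225 ≡ 225 (mod 269)
15^4 = (15^2)^2 ≡ 225^2 = 50625 ≡ 53 (mod 269)
15^8 = (15^4)^2 ≡ 53^2 = 2809 ≡ 119 (mod 269)
15^10 = 15^8 · 15^2 ≡ 119 · 225 ≡ 144 (mod 269).
So M = 144. Diego computes K = M^12 mod 269.
144^1 ≡ 144 (mod 269)
144^2 = (144^1)^2 ≡ 144^2 = 20736 ≡ 23 (mod 269)
144^4 = (144^2)^2 ≡ 23^2 = 529 ≡ 260 (mod 269)
144^8 = (144^4)^2 ≡ 260^2 = 67600 ≡ 81 (mod 269)
144^12 = 144^8 · 144^4 ≡ 81 · 260 ≡ 78 (mod 269).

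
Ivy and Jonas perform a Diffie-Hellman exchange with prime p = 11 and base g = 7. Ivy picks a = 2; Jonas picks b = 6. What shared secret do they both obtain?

5

Ivy sends A = g^a mod p = 7^2 mod 11.
7^1 ≡ 7 (mod 11)
7^2 = (7^1)^2 ≡ 7^2 = 49 ≡ 5 (mod 11)
So A = 5. Jonas then computes K = A^b mod p = 5^6 mod 11.
5^1 ≡ 5 (mod 11)
5^2 = (5^1)^2 ≡ 5^2 = 25 ≡ 3 (mod 11)
5^4 = (5^2)^2 ≡ 3^2 = 9 ≡ 9 (mod 11)
5^6 = 5^4 · 5^2 ≡ 9 · 3 ≡ 5 (mod 11).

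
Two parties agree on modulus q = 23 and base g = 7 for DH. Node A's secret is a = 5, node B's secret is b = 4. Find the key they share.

8

Node A sends A = g^a mod q = 7^5 mod 23.
7^1 ≡ 7 (mod 23)
7^2 = (7^1)^2 ≡ 7^2 = 49 ≡ 3 (mod 23)
7^4 = (7^2)^2 ≡ 3^2 = 9 ≡ 9 (mod 23)
7^5 = 7^4 · 7^1 ≡ 9 · 7 ≡ 17 (mod 23).
So A = 17. Node B then computes K = A^b mod q = 17^4 mod 23.
17^1 ≡ 17 (mod 23)
17^2 = (17^1)^2 ≡ 17^2 = 289 ≡ 13 (mod 23)
17^4 = (17^2)^2 ≡ 13^2 = 169 ≡ 8 (mod 23)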